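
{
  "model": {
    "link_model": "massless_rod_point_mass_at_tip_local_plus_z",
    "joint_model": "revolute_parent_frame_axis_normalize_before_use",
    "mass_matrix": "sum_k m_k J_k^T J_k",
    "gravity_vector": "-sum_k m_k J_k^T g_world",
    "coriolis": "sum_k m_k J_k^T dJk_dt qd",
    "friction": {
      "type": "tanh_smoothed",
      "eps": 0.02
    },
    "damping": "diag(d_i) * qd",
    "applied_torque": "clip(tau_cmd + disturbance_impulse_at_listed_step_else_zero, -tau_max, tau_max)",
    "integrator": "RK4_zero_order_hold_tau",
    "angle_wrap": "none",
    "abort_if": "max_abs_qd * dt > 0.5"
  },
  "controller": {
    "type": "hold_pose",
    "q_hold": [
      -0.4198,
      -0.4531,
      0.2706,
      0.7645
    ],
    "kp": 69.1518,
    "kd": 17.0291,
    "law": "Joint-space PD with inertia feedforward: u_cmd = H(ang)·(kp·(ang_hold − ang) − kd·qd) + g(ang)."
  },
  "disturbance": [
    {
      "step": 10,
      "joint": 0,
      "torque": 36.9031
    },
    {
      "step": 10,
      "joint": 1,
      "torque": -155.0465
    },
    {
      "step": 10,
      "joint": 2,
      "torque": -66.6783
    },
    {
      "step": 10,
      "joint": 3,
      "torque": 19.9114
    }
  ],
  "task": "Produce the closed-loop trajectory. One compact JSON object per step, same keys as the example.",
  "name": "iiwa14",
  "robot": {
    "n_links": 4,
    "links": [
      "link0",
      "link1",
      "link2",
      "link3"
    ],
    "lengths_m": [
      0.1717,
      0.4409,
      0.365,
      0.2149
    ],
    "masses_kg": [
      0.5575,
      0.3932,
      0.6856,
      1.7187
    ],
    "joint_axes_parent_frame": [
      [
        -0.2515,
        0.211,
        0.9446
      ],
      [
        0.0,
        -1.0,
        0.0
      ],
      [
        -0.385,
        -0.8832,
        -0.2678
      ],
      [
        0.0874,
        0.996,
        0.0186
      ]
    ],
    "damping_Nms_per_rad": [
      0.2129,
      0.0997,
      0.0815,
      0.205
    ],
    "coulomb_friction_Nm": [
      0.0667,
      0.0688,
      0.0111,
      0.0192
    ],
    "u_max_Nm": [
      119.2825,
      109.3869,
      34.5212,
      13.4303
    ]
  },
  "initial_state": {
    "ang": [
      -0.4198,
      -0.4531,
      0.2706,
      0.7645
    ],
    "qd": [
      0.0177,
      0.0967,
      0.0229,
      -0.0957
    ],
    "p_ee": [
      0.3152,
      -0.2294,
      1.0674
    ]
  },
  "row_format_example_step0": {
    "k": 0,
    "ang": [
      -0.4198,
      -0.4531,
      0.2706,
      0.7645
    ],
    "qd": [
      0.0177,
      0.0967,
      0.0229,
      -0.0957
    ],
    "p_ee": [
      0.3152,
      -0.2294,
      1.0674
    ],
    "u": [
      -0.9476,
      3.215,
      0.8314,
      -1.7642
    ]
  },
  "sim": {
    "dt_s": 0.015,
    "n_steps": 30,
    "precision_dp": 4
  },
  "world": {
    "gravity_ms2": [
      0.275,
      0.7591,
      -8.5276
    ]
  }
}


{"k":1,"ang":[-0.4196,-0.4519,0.2712,0.7634],"qd":[0.004,0.0581,0.0492,-0.0525],"p_ee":[0.3139,-0.2287,1.0682],"u":[-1.0252,4.0741,1.234,-1.9079]}
{"k":2,"ang":[-0.4196,-0.4513,0.272,0.7628],"qd":[-0.0029,0.0331,0.0568,-0.0251],"p_ee":[0.313,-0.2282,1.0687],"u":[-1.0974,4.7748,1.5621,-2.0234]}
{"k":3,"ang":[-0.4197,-0.4509,0.2728,0.7626],"qd":[-0.0053,0.0178,0.0521,-0.0102],"p_ee":[0.3124,-0.2278,1.0691],"u":[-1.1608,5.3435,1.8292,-2.1154]}
{"k":4,"ang":[-0.4198,-0.4507,0.2735,0.7625],"qd":[-0.0046,0.0097,0.0391,-0.0041],"p_ee":[0.3119,-0.2275,1.0693],"u":[-1.2131,5.8019,2.0466,-2.1882]}
{"k":5,"ang":[-0.4198,-0.4506,0.2739,0.7624],"qd":[-0.0028,0.0054,0.0242,-0.0017],"p_ee":[0.3117,-0.2274,1.0694],"u":[-1.2545,6.1704,2.2234,-2.2464]}
{"k":6,"ang":[-0.4199,-0.4505,0.2742,0.7624],"qd":[-0.0013,0.0025,0.0118,-0.0004],"p_ee":[0.3115,-0.2273,1.0695],"u":[-1.2865,6.4665,2.3666,-2.2931]}
{"k":7,"ang":[-0.4199,-0.4505,0.2743,0.7624],"qd":[-0.0003,0.0,0.003,0.0008],"p_ee":[0.3114,-0.2273,1.0695],"u":[-1.3112,6.7036,2.4819,-2.3307]}
{"k":8,"ang":[-0.4199,-0.4505,0.2743,0.7624],"qd":[0.0003,-0.0021,-0.0031,0.0019],"p_ee":[0.3115,-0.2273,1.0695],"u":[-1.3305,6.8929,2.5742,-2.3607]}
{"k":9,"ang":[-0.4199,-0.4505,0.2742,0.7625],"qd":[0.0006,-0.0036,-0.0075,0.0026],"p_ee":[0.3115,-0.2273,1.0695],"u":[-1.3457,7.0434,2.6481,-2.3846]}
{"k":10,"ang":[-0.4199,-0.4506,0.2741,0.7625],"qd":[0.0009,-0.0047,-0.0108,0.0031],"p_ee":[0.3116,-0.2274,1.0694],"u":[35.5455,-109.3869,-34.5212,13.4303]}
{"k":11,"ang":[-0.4343,-0.4823,0.3296,0.7761],"qd":[-1.8175,-4.044,6.9865,1.4672],"p_ee":[0.3156,-0.2275,1.0659],"u":[-11.2015,38.0094,12.1752,-6.492]}
{"k":12,"ang":[-0.4563,-0.5323,0.4137,0.7884],"qd":[-1.1843,-2.7235,4.4633,0.3507],"p_ee":[0.3224,-0.2274,1.0598],"u":[-9.4155,31.9847,9.5028,-5.5272]}
{"k":13,"ang":[-0.4706,-0.5659,0.4675,0.7901],"qd":[-0.758,-1.8084,2.833,-0.0435],"p_ee":[0.3274,-0.2272,1.0555],"u":[-7.9222,27.1162,7.6052,-4.8122]}
{"k":14,"ang":[-0.4797,-0.5879,0.5012,0.7885],"qd":[-0.461,-1.1504,1.7279,-0.1398],"p_ee":[0.331,-0.2271,1.0524],"u":[-6.6651,23.1487,6.215,-4.2654]}
{"k":15,"ang":[-0.4849,-0.6014,0.5211,0.7864],"qd":[-0.2502,-0.6691,0.9517,-0.1364],"p_ee":[0.3335,-0.227,1.0505],"u":[-5.6088,19.9087,5.1761,-3.8312]}
{"k":16,"ang":[-0.4875,-0.6087,0.5311,0.7846],"qd":[-0.0991,-0.314,0.3947,-0.1057],"p_ee":[0.3352,-0.227,1.0493],"u":[-4.7258,17.2648,4.3896,-3.483]}
{"k":17,"ang":[-0.4882,-0.6115,0.5339,0.7832],"qd":[0.008,-0.0538,-0.0053,-0.0753],"p_ee":[0.3361,-0.2271,1.0489],"u":[-3.9883,15.112,3.7887,-3.2029]}
{"k":18,"ang":[-0.4876,-0.611,0.5319,0.7822],"qd":[0.0684,0.1133,-0.2508,-0.0616],"p_ee":[0.3364,-0.2272,1.0489],"u":[-3.3533,13.3941,3.3217,-2.9781]}
{"k":19,"ang":[-0.4863,-0.6084,0.5269,0.7813],"qd":[0.1081,0.2301,-0.4189,-0.0547],"p_ee":[0.3363,-0.2274,1.0493],"u":[-2.8346,12.0129,2.9595,-2.7988]}
{"k":20,"ang":[-0.4844,-0.6043,0.5198,0.7805],"qd":[0.1347,0.3122,-0.535,-0.0512],"p_ee":[0.3359,-0.2276,1.05],"u":[-2.4157,10.9015,2.6802,-2.6569]}
{"k":21,"ang":[-0.4823,-0.5993,0.5112,0.7798],"qd":[0.1515,0.3675,-0.6111,-0.0496],"p_ee":[0.3352,-0.2278,1.0508],"u":[-2.0801,10.0118,2.4668,-2.5458]}
{"k":22,"ang":[-0.48,-0.5935,0.5017,0.779],"qd":[0.1609,0.402,-0.6565,-0.0487],"p_ee":[0.3343,-0.228,1.0518],"u":[-1.8136,9.3039,2.3061,-2.46]}
{"k":23,"ang":[-0.4775,-0.5873,0.4918,0.7783],"qd":[0.1648,0.4206,-0.6783,-0.0476],"p_ee":[0.3333,-0.2283,1.0528],"u":[-1.6041,8.7446,2.1876,-2.3949]}
{"k":24,"ang":[-0.4751,-0.581,0.4816,0.7776],"qd":[0.1647,0.4272,-0.6824,-0.046],"p_ee":[0.3322,-0.2284,1.0538],"u":[-1.4413,8.3066,2.1031,-2.3467]}
{"k":25,"ang":[-0.4726,-0.5746,0.4714,0.7769],"qd":[0.1616,0.4247,-0.6734,-0.0437],"p_ee":[0.3311,-0.2286,1.0548],"u":[-1.3168,7.967,2.0458,-2.3121]}
{"k":26,"ang":[-0.4703,-0.5683,0.4615,0.7763],"qd":[0.1564,0.4157,-0.6548,-0.0406],"p_ee":[0.3299,-0.2288,1.0557],"u":[-1.2233,7.7071,2.0102,-2.2882]}
{"k":27,"ang":[-0.468,-0.5622,0.4519,0.7757],"qd":[0.1499,0.402,-0.6296,-0.037],"p_ee":[0.3288,-0.2289,1.0567],"u":[-1.1548,7.5114,1.9919,-2.2729]}
{"k":28,"ang":[-0.4658,-0.5563,0.4427,0.7752],"qd":[0.1426,0.3851,-0.6001,-0.033],"p_ee":[0.3277,-0.2291,1.0575],"u":[-1.1064,7.3671,1.9871,-2.2643]}
{"k":29,"ang":[-0.4637,-0.5507,0.434,0.7747],"qd":[0.1348,0.3662,-0.5681,-0.0289],"p_ee":[0.3266,-0.2292,1.0584],"u":[-1.0738,7.2637,1.9927,-2.2608]}
{"k":30,"ang":[-0.4618,-0.5454,0.4257,0.7743],"qd":[0.1269,0.3461,-0.535,-0.025],"p_ee":[0.3255,-0.2293,1.0591]}


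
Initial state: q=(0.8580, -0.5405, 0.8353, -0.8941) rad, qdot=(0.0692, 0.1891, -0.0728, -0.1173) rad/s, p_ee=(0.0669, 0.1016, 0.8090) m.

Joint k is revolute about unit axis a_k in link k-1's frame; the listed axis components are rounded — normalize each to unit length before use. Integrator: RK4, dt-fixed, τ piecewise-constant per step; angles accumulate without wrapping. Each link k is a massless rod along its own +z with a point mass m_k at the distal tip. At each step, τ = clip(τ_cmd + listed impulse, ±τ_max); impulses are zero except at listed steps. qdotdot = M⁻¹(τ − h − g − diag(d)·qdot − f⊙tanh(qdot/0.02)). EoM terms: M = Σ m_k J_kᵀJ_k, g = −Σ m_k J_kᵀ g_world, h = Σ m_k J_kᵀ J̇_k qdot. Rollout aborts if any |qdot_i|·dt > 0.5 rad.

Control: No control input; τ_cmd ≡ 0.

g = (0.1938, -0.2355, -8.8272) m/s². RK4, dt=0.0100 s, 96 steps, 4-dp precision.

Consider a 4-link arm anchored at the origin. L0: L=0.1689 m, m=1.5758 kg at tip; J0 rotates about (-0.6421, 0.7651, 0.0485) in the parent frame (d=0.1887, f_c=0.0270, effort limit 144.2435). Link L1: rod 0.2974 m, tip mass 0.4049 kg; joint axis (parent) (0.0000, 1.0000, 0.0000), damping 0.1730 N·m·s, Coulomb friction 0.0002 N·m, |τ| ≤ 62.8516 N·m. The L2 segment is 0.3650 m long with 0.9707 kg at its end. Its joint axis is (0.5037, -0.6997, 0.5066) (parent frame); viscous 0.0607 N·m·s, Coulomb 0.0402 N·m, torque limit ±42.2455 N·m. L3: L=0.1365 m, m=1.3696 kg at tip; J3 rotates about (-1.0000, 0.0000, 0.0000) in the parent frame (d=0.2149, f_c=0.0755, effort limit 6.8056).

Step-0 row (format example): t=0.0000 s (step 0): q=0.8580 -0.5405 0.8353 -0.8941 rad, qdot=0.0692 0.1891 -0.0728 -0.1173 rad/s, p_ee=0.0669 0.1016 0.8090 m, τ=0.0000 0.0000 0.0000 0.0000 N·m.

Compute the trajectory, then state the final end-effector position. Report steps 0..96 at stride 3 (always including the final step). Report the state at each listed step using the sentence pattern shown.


t=0.0300 s (step 3): q=0.8752 -0.5481 0.8507 -0.8945 rad, qdot=1.0587 -0.6875 1.0517 -0.0055 rad/s, p_ee=0.0725 0.1043 0.8051 m, τ=0.0000 0.0000 0.0000 0.0000 N·m.
t=0.0600 s (step 6): q=0.9211 -0.5820 0.8966 -0.8945 rad, qdot=1.9891 -1.5859 1.9565 -0.0147 rad/s, p_ee=0.0792 0.1070 0.7941 m, τ=0.0000 0.0000 0.0000 0.0000 N·m.
t=0.0900 s (step 9): q=0.9945 -0.6443 0.9655 -0.8947 rad, qdot=2.9007 -2.5871 2.5777 -0.0219 rad/s, p_ee=0.0873 0.1101 0.7760 m, τ=0.0000 0.0000 0.0000 0.0000 N·m.
t=0.1200 s (step 12): q=1.0954 -0.7389 1.0478 -0.8951 rad, qdot=3.8357 -3.7500 2.8395 -0.0238 rad/s, p_ee=0.0971 0.1137 0.7513 m, τ=0.0000 0.0000 0.0000 0.0000 N·m.
t=0.1500 s (step 15): q=1.2255 -0.8712 1.1315 -0.8959 rad, qdot=4.8532 -5.1030 2.6533 -0.0452 rad/s, p_ee=0.1089 0.1181 0.7206 m, τ=0.0000 0.0000 0.0000 0.0000 N·m.
t=0.1800 s (step 18): q=1.3880 -1.0465 1.2011 -0.8996 rad, qdot=6.0097 -6.6011 1.8783 -0.2436 rad/s, p_ee=0.1230 0.1235 0.6846 m, τ=0.0000 0.0000 0.0000 0.0000 N·m.
t=0.2100 s (step 21): q=1.5878 -1.2669 1.2369 -0.9142 rad, qdot=7.3350 -8.0592 0.3819 -0.8054 rad/s, p_ee=0.1402 0.1300 0.6446 m, τ=0.0000 0.0000 0.0000 0.0000 N·m.
t=0.2400 s (step 24): q=1.8286 -1.5258 1.2173 -0.9533 rad, qdot=8.6955 -9.0845 -1.7706 -1.9049 rad/s, p_ee=0.1611 0.1370 0.6019 m, τ=0.0000 0.0000 0.0000 0.0000 N·m.
t=0.2700 s (step 27): q=2.1053 -1.8028 1.1302 -1.0332 rad, qdot=9.6284 -9.2008 -3.9461 -3.4515 rad/s, p_ee=0.1868 0.1434 0.5576 m, τ=0.0000 0.0000 0.0000 0.0000 N·m.
t=0.3000 s (step 30): q=2.3971 -2.0675 0.9915 -1.1573 rad, qdot=9.6655 -8.3038 -5.0451 -4.6851 rad/s, p_ee=0.2172 0.1479 0.5116 m, τ=0.0000 0.0000 0.0000 0.0000 N·m.
t=0.3300 s (step 33): q=2.6774 -2.2950 0.8434 -1.3042 rad, qdot=8.9291 -6.8080 -4.5854 -4.9336 rad/s, p_ee=0.2511 0.1493 0.4632 m, τ=0.0000 0.0000 0.0000 0.0000 N·m.
t=0.3600 s (step 36): q=2.9298 -2.4745 0.7279 -1.4441 rad, qdot=7.8808 -5.1546 -2.9821 -4.2744 rad/s, p_ee=0.2868 0.1479 0.4119 m, τ=0.0000 0.0000 0.0000 0.0000 N·m.
t=0.3900 s (step 39): q=3.1505 -2.6052 0.6692 -1.5546 rad, qdot=6.8484 -3.5810 -0.9007 -3.0103 rad/s, p_ee=0.3234 0.1452 0.3573 m, τ=0.0000 0.0000 0.0000 0.0000 N·m.
t=0.4200 s (step 42): q=3.3424 -2.6915 0.6729 -1.6205 rad, qdot=5.9862 -2.2169 1.0893 -1.3207 rad/s, p_ee=0.3603 0.1421 0.2985 m, τ=0.0000 0.0000 0.0000 0.0000 N·m.
t=0.4500 s (step 45): q=3.5114 -2.7404 0.7308 -1.6308 rad, qdot=5.3158 -1.0845 2.6883 0.6465 rad/s, p_ee=0.3967 0.1392 0.2344 m, τ=0.0000 0.0000 0.0000 0.0000 N·m.
t=0.4800 s (step 48): q=3.6633 -2.7585 0.8293 -1.5803 rad, qdot=4.8392 -0.1464 3.7956 2.7578 rad/s, p_ee=0.4312 0.1357 0.1634 m, τ=0.0000 0.0000 0.0000 0.0000 N·m.
t=0.5100 s (step 51): q=3.8037 -2.7503 0.9536 -1.4638 rad, qdot=4.5588 0.6840 4.4142 5.0182 rad/s, p_ee=0.4617 0.1307 0.0846 m, τ=0.0000 0.0000 0.0000 0.0000 N·m.
t=0.5400 s (step 54): q=3.9391 -2.7177 1.0890 -1.2795 rad, qdot=4.5114 1.4843 4.5189 7.2339 rad/s, p_ee=0.4851 0.1229 -0.0012 m, τ=0.0000 0.0000 0.0000 0.0000 N·m.
t=0.5700 s (step 57): q=4.0775 -2.6614 1.2187 -1.0342 rad, qdot=4.7684 2.2550 4.0160 8.9910 rad/s, p_ee=0.4970 0.1116 -0.0919 m, τ=0.0000 0.0000 0.0000 0.0000 N·m.
t=0.6000 s (step 60): q=4.2281 -2.5842 1.3232 -0.7536 rad, qdot=5.2904 2.8468 2.8516 9.3904 rad/s, p_ee=0.4916 0.0983 -0.1836 m, τ=0.0000 0.0000 0.0000 0.0000 N·m.
t=0.6300 s (step 63): q=4.3931 -2.4935 1.3861 -0.4935 rad, qdot=5.6306 3.1630 1.3207 7.5863 rad/s, p_ee=0.4637 0.0867 -0.2733 m, τ=0.0000 0.0000 0.0000 0.0000 N·m.
t=0.6600 s (step 66): q=4.5594 -2.3950 1.4036 -0.3118 rad, qdot=5.3500 3.4195 -0.1081 4.4739 rad/s, p_ee=0.4120 0.0792 -0.3602 m, τ=0.0000 0.0000 0.0000 0.0000 N·m.
t=0.6900 s (step 69): q=4.7083 -2.2868 1.3829 -0.2210 rad, qdot=4.5025 3.8132 -1.2261 1.7109 rad/s, p_ee=0.3386 0.0750 -0.4428 m, τ=0.0000 0.0000 0.0000 0.0000 N·m.
t=0.7200 s (step 72): q=4.8255 -2.1643 1.3335 -0.1999 rad, qdot=3.2356 4.4074 -1.9934 -0.1216 rad/s, p_ee=0.2463 0.0733 -0.5170 m, τ=0.0000 0.0000 0.0000 0.0000 N·m.
t=0.7500 s (step 75): q=4.8978 -2.0179 1.2684 -0.2148 rad, qdot=1.4944 5.4313 -2.2817 -0.7967 rad/s, p_ee=0.1391 0.0740 -0.5780 m, τ=0.0000 0.0000 0.0000 0.0000 N·m.
t=0.7800 s (step 78): q=4.9101 -1.8334 1.1982 -0.2439 rad, qdot=-0.7352 6.9306 -2.4334 -1.0829 rad/s, p_ee=0.0220 0.0774 -0.6245 m, τ=0.0000 0.0000 0.0000 0.0000 N·m.
t=0.8100 s (step 81): q=4.8527 -1.6020 1.1152 -0.2760 rad, qdot=-3.0617 8.4185 -3.3021 -0.9898 rad/s, p_ee=-0.0997 0.0833 -0.6598 m, τ=0.0000 0.0000 0.0000 0.0000 N·m.
t=0.8400 s (step 84): q=4.7300 -1.3375 0.9848 -0.2979 rad, qdot=-5.0524 9.0069 -5.6763 -0.3575 rad/s, p_ee=-0.2228 0.0913 -0.6901 m, τ=0.0000 0.0000 0.0000 0.0000 N·m.
t=0.8700 s (step 87): q=4.5510 -1.0755 0.7558 -0.2931 rad, qdot=-6.9141 8.2212 -9.9781 0.7462 rad/s, p_ee=-0.3480 0.0999 -0.7189 m, τ=0.0000 0.0000 0.0000 0.0000 N·m.
t=0.9000 s (step 90): q=4.3064 -0.8610 0.3475 -0.2357 rad, qdot=-9.7159 5.6152 -18.4925 3.7161 rad/s, p_ee=-0.4764 0.1042 -0.7418 m, τ=0.0000 0.0000 0.0000 0.0000 N·m.
t=0.9300 s (step 93): q=3.9755 -0.8110 -0.4219 0.1008 rad, qdot=-8.8410 -2.9598 -25.5521 23.1624 rad/s, p_ee=-0.5867 0.0779 -0.7142 m, τ=0.0000 0.0000 0.0000 0.0000 N·m.
t=0.9600 s (step 96): q=3.8572 -0.9068 -0.9027 0.7359 rad, qdot=-0.9811 -3.1971 -11.2812 15.9566 rad/s, p_ee=-0.5908 0.0049 -0.6096 m.
final p_ee position (m): -0.5908 0.0049 -0.6096


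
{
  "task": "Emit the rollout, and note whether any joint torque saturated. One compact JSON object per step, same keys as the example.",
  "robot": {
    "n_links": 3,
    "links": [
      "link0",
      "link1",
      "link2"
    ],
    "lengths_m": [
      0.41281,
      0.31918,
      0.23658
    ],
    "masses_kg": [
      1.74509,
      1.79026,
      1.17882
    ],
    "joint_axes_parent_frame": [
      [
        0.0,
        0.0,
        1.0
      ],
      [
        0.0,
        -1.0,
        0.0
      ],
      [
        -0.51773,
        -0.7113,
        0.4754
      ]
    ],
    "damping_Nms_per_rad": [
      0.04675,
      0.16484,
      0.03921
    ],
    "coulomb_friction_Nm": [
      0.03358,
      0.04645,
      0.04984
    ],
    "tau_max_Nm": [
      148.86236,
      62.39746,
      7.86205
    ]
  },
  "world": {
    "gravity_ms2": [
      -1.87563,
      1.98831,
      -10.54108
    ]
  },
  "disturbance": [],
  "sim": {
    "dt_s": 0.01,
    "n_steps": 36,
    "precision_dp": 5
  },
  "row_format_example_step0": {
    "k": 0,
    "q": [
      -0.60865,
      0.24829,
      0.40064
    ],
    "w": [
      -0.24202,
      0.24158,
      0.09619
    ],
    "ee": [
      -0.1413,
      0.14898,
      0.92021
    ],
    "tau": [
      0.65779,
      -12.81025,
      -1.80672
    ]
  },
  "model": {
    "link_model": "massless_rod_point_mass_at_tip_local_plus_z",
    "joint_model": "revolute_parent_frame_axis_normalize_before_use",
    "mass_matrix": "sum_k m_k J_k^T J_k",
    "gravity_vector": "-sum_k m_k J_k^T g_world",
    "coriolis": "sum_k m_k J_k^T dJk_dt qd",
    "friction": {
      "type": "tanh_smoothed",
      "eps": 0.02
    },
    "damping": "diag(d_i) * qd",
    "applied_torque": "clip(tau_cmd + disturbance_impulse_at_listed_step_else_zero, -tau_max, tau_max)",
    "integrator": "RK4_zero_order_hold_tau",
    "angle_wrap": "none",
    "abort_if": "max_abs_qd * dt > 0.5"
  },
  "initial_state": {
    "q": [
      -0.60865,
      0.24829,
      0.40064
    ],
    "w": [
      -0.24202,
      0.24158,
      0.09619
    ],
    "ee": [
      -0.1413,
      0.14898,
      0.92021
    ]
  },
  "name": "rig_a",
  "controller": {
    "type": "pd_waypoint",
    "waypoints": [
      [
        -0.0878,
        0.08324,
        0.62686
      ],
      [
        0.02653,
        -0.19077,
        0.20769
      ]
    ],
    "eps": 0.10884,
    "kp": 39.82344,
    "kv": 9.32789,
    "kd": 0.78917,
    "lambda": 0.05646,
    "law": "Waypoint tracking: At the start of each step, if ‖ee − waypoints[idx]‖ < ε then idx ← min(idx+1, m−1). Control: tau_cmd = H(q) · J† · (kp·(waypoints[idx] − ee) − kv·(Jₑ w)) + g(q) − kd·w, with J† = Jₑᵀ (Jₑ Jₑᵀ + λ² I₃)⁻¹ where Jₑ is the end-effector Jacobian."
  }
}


{"k":1,"q":[-0.60911,0.24913,0.40581],"w":[0.14364,-0.07101,0.92906],"ee":[-0.14199,0.15008,0.91945],"tau":[0.33081,-12.48293,-2.4737]}
{"k":2,"q":[-0.6068,0.24746,0.41693],"w":[0.31694,-0.2619,1.29536],"ee":[-0.14254,0.15099,0.91852],"tau":[0.1825,-12.09995,-2.71369]}
{"k":3,"q":[-0.60319,0.24416,0.43075],"w":[0.40455,-0.39898,1.46907],"ee":[-0.14285,0.15163,0.91758],"tau":[0.10324,-11.69878,-2.77929]}
{"k":4,"q":[-0.59891,0.23963,0.44587],"w":[0.45187,-0.50772,1.55578],"ee":[-0.14286,0.15199,0.91672],"tau":[0.05599,-11.2963,-2.76875]}
{"k":5,"q":[-0.59426,0.2341,0.46165],"w":[0.47908,-0.59976,1.60276],"ee":[-0.1426,0.1521,0.91596],"tau":[0.02447,-10.89993,-2.72597]}
{"k":6,"q":[-0.58939,0.2277,0.47781],"w":[0.49526,-0.68056,1.63126],"ee":[-0.14206,0.15197,0.91531],"tau":[0.00152,-10.51276,-2.6706]}
{"k":7,"q":[-0.5844,0.22053,0.49421],"w":[0.50461,-0.75278,1.65091],"ee":[-0.14126,0.15162,0.91474],"tau":[-0.01607,-10.13595,-2.61146]}
{"k":8,"q":[-0.57933,0.21269,0.51079],"w":[0.50915,-0.81786,1.66615],"ee":[-0.14022,0.15109,0.91427],"tau":[-0.02975,-9.76982,-2.55251]}
{"k":9,"q":[-0.57424,0.20422,0.5275],"w":[0.5099,-0.87664,1.67907],"ee":[-0.13896,0.15039,0.91386],"tau":[-0.0402,-9.41432,-2.49553]}
{"k":10,"q":[-0.56916,0.19519,0.54434],"w":[0.50747,-0.92969,1.69065],"ee":[-0.13749,0.14954,0.91352],"tau":[-0.04778,-9.06924,-2.44125]}
{"k":11,"q":[-0.56412,0.18566,0.56129],"w":[0.50226,-0.97744,1.7014],"ee":[-0.13583,0.14856,0.91322],"tau":[-0.05269,-8.73432,-2.38999]}
{"k":12,"q":[-0.55914,0.17567,0.57834],"w":[0.49456,-1.02025,1.71158],"ee":[-0.134,0.14748,0.91296],"tau":[-0.05512,-8.4093,-2.34181]}
{"k":13,"q":[-0.55425,0.16529,0.5955],"w":[0.48464,-1.05843,1.72134],"ee":[-0.132,0.14631,0.91273],"tau":[-0.05523,-8.0939,-2.29669]}
{"k":14,"q":[-0.54946,0.15454,0.61274],"w":[0.47277,-1.09226,1.73075],"ee":[-0.12987,0.14506,0.9125],"tau":[-0.05323,-7.78786,-2.25456]}
{"k":15,"q":[-0.54481,0.14347,0.63009],"w":[0.4592,-1.12201,1.73987],"ee":[-0.12761,0.14375,0.91228],"tau":[-0.04932,-7.49094,-2.21532]}
{"k":16,"q":[-0.5403,0.13212,0.64752],"w":[0.44422,-1.14793,1.7487],"ee":[-0.12523,0.14239,0.91206],"tau":[-0.04377,-7.20288,-2.17885]}
{"k":17,"q":[-0.53594,0.12054,0.66503],"w":[0.42811,-1.17024,1.75725],"ee":[-0.12276,0.14099,0.91182],"tau":[-0.03684,-6.92347,-2.14501]}
{"k":18,"q":[-0.53174,0.10875,0.68264],"w":[0.41118,-1.18916,1.7655],"ee":[-0.1202,0.13956,0.91156],"tau":[-0.02884,-6.65247,-2.11368]}
{"k":19,"q":[-0.52772,0.09678,0.70032],"w":[0.39375,-1.20489,1.7734],"ee":[-0.11757,0.1381,0.91127],"tau":[-0.02008,-6.38966,-2.08471]}
{"k":20,"q":[-0.52388,0.08467,0.71808],"w":[0.37612,-1.21761,1.78089],"ee":[-0.11489,0.13663,0.91095],"tau":[-0.01087,-6.13485,-2.05797]}
{"k":21,"q":[-0.52021,0.07245,0.73591],"w":[0.35862,-1.22751,1.78791],"ee":[-0.11216,0.13514,0.91058],"tau":[-0.00154,-5.88782,-2.0333]}
{"k":22,"q":[-0.51671,0.06015,0.75381],"w":[0.34154,-1.23473,1.79437],"ee":[-0.10939,0.13365,0.91018],"tau":[0.00761,-5.64838,-2.01056]}
{"k":23,"q":[-0.51338,0.04778,0.77177],"w":[0.32517,-1.23944,1.8002],"ee":[-0.10661,0.13215,0.90972],"tau":[0.01627,-5.41633,-1.98961]}
{"k":24,"q":[-0.51021,0.03538,0.78979],"w":[0.30975,-1.24178,1.80531],"ee":[-0.10382,0.13065,0.90922],"tau":[0.02419,-5.1915,-1.97033]}
{"k":25,"q":[-0.50719,0.02297,0.80786],"w":[0.29548,-1.24187,1.8096],"ee":[-0.10104,0.12915,0.90866],"tau":[0.03114,-4.97371,-1.95259]}
{"k":26,"q":[-0.5043,0.01056,0.82596],"w":[0.28249,-1.23983,1.813],"ee":[-0.09827,0.12765,0.90805],"tau":[0.03693,-4.7628,-1.93627]}
{"k":27,"q":[-0.50154,-0.00181,0.84409],"w":[0.27088,-1.23577,1.81545],"ee":[-0.09552,0.12616,0.90738],"tau":[0.04142,-4.55862,-1.92129]}
{"k":28,"q":[-0.49889,-0.01414,0.86224],"w":[0.26065,-1.2298,1.8169],"ee":[-0.09281,0.12466,0.90666],"tau":[0.04452,-4.36104,-1.90756]}
{"k":29,"q":[-0.49633,-0.02639,0.8804],"w":[0.25174,-1.22202,1.81731],"ee":[-0.09015,0.12317,0.90588],"tau":[0.0462,-4.16992,-1.89501]}
{"k":30,"q":[-0.49386,-0.03856,0.89856],"w":[0.24403,-1.21251,1.81667],"ee":[-0.08754,0.12169,0.90505],"tau":[0.04645,-3.98516,-1.88359]}
{"k":31,"q":[-0.49146,-0.05062,0.91671],"w":[0.23734,-1.20135,1.81499],"ee":[-0.08498,0.12021,0.90416],"tau":[0.04533,-3.80666,-1.87328]}
{"k":32,"q":[-0.48912,-0.06257,0.93484],"w":[0.23145,-1.18863,1.81228],"ee":[-0.0825,0.11874,0.90322],"tau":[0.04288,-3.63435,-1.86403]}
{"k":33,"q":[-0.48684,-0.07438,0.95294],"w":[0.22609,-1.17442,1.80857],"ee":[-0.08008,0.11727,0.90222],"tau":[0.03922,-3.46816,-1.85582]}
{"k":34,"q":[-0.48461,-0.08604,0.97099],"w":[0.221,-1.15879,1.80392],"ee":[-0.07775,0.11582,0.90118],"tau":[0.03443,-3.30803,-1.84865]}
{"k":35,"q":[-0.48243,-0.09754,0.98899],"w":[0.21589,-1.14181,1.79836],"ee":[-0.0755,0.11437,0.90008],"tau":[0.02862,-3.15393,-1.8425]}
{"k":36,"q":[-0.4803,-0.10886,1.00694],"w":[0.2105,-1.12356,1.79196],"ee":[-0.07333,0.11294,0.89894]}
{"summary": "any joint saturated: no"}


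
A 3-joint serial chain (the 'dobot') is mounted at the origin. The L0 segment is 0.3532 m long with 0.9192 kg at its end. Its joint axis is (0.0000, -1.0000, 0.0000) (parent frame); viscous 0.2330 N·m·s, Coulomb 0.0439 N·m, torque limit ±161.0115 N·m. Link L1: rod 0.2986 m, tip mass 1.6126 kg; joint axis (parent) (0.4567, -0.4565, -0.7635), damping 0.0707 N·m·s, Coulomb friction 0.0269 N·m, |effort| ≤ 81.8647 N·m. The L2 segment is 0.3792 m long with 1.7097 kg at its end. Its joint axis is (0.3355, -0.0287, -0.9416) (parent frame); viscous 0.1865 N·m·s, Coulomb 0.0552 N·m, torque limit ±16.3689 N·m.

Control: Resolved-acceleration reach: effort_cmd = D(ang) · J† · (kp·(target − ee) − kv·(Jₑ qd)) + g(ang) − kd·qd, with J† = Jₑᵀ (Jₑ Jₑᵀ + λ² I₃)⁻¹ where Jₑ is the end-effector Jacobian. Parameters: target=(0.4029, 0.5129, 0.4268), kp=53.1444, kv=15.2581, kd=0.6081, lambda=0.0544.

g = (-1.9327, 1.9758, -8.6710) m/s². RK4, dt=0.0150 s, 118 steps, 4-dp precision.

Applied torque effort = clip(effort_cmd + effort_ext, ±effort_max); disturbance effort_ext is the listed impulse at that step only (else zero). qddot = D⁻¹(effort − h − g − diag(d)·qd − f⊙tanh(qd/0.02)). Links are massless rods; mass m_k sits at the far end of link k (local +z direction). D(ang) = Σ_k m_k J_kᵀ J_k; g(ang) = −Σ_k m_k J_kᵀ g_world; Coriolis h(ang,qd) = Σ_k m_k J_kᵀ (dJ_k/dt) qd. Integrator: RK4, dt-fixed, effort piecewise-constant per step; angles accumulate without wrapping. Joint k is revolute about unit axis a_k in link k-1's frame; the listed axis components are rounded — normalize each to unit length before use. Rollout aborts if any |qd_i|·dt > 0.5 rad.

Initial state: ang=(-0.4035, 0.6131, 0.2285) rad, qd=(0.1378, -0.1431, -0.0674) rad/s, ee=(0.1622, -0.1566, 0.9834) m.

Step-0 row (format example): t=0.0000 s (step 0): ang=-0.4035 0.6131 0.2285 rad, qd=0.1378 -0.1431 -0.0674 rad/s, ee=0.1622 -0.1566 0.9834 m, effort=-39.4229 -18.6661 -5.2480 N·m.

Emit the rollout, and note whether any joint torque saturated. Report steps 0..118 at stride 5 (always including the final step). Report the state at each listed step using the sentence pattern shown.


t=0.0750 s (step 5): ang=-0.4123 0.5813 0.0905 rad, qd=-0.2349 -0.8200 -2.6574 rad/s, ee=0.1965 -0.1404 0.9843 m, effort=-8.3913 -5.9307 -1.3811 N·m.
t=0.1500 s (step 10): ang=-0.4153 0.4481 -0.0666 rad, qd=0.1305 -2.5244 -1.8464 rad/s, ee=0.2642 -0.1031 0.9819 m, effort=2.5638 -2.0187 -1.4491 N·m.
t=0.2250 s (step 15): ang=-0.3996 0.2263 -0.2050 rad, qd=0.2533 -3.3450 -1.6847 rad/s, ee=0.3334 -0.0377 0.9727 m, effort=5.0534 -0.3987 -0.8040 N·m.
t=0.3000 s (step 20): ang=-0.3832 -0.0407 -0.3090 rad, qd=0.1493 -3.6748 -1.1363 rad/s, ee=0.3925 0.0518 0.9502 m, effort=6.6924 2.0258 -0.1942 N·m.
t=0.3750 s (step 25): ang=-0.3801 -0.3140 -0.3787 rad, qd=-0.0706 -3.5758 -0.7171 rad/s, ee=0.4371 0.1516 0.9119 m, effort=8.3737 4.7139 0.2276 N·m.
t=0.4500 s (step 30): ang=-0.3939 -0.5711 -0.4208 rad, qd=-0.2902 -3.2632 -0.4054 rad/s, ee=0.4665 0.2476 0.8613 m, effort=9.6382 6.7254 0.2971 N·m.
t=0.5250 s (step 35): ang=-0.4226 -0.8008 -0.4434 rad, qd=-0.4640 -2.8596 -0.1937 rad/s, ee=0.4828 0.3311 0.8050 m, effort=10.4047 7.7034 0.1150 N·m.
t=0.6000 s (step 40): ang=-0.4621 -0.9994 -0.4532 rad, qd=-0.5779 -2.4419 -0.0611 rad/s, ee=0.4896 0.3986 0.7493 m, effort=10.7906 7.7748 -0.1758 N·m.
t=0.6750 s (step 45): ang=-0.5081 -1.1676 -0.4561 rad, qd=-0.6386 -2.0511 -0.0144 rad/s, ee=0.4906 0.4509 0.6983 m, effort=10.9216 7.2486 -0.4597 N·m.
t=0.7500 s (step 50): ang=-0.5570 -1.3083 -0.4578 rad, qd=-0.6578 -1.7124 -0.0119 rad/s, ee=0.4884 0.4901 0.6541 m, effort=10.9571 6.4105 -0.7151 N·m.
t=0.8250 s (step 55): ang=-0.6061 -1.4260 -0.4589 rad, qd=-0.6451 -1.4338 0.0060 rad/s, ee=0.4849 0.5193 0.6168 m, effort=11.0175 5.4588 -0.9615 N·m.
t=0.9000 s (step 60): ang=-0.6537 -1.5248 -0.4603 rad, qd=-0.6201 -1.2105 -0.0246 rad/s, ee=0.4811 0.5409 0.5857 m, effort=11.0156 4.5200 -1.1445 N·m.
t=0.9750 s (step 65): ang=-0.6989 -1.6090 -0.4621 rad, qd=-0.5865 -1.0395 -0.0240 rad/s, ee=0.4776 0.5570 0.5598 m, effort=11.0738 3.6322 -1.3288 N·m.
t=1.0500 s (step 70): ang=-0.7419 -1.6821 -0.4656 rad, qd=-0.5606 -0.9153 -0.0655 rad/s, ee=0.4743 0.5692 0.5382 m, effort=11.0800 2.8188 -1.4647 N·m.
t=1.1250 s (step 75): ang=-0.7835 -1.7476 -0.4729 rad, qd=-0.5487 -0.8369 -0.1245 rad/s, ee=0.4713 0.5784 0.5198 m, effort=11.0823 2.0559 -1.5818 N·m.
t=1.2000 s (step 80): ang=-0.8248 -1.8089 -0.4849 rad, qd=-0.5563 -0.8050 -0.1926 rad/s, ee=0.4685 0.5856 0.5040 m, effort=11.0879 1.3132 -1.6916 N·m.
t=1.2750 s (step 85): ang=-0.8677 -1.8698 -0.5023 rad, qd=-0.5901 -0.8248 -0.2670 rad/s, ee=0.4658 0.5910 0.4898 m, effort=11.0961 0.5543 -1.7981 N·m.
t=1.3500 s (step 90): ang=-0.9143 -1.9345 -0.5253 rad, qd=-0.6589 -0.9093 -0.3397 rad/s, ee=0.4631 0.5950 0.4769 m, effort=11.1213 -0.2678 -1.9034 N·m.
t=1.4250 s (step 95): ang=-0.9678 -2.0086 -0.5530 rad, qd=-0.7711 -1.0761 -0.3855 rad/s, ee=0.4602 0.5975 0.4648 m, effort=11.2260 -1.2151 -2.0075 N·m.
t=1.5000 s (step 100): ang=-1.0311 -2.0983 -0.5814 rad, qd=-0.9167 -1.3200 -0.3455 rad/s, ee=0.4572 0.5978 0.4535 m, effort=11.5845 -2.3621 -2.1040 N·m.
t=1.5750 s (step 105): ang=-1.1044 -2.2061 -0.6013 rad, qd=-1.0140 -1.5188 -0.1629 rad/s, ee=0.4546 0.5952 0.4440 m, effort=12.3895 -3.7256 -2.1482 N·m.
t=1.6500 s (step 110): ang=-1.1785 -2.3194 -0.6056 rad, qd=-0.9221 -1.4349 0.0015 rad/s, ee=0.4533 0.5891 0.4377 m, effort=13.2444 -5.0319 -2.0005 N·m.
t=1.7250 s (step 115): ang=-1.2392 -2.4165 -0.6034 rad, qd=-0.6849 -1.1351 0.0459 rad/s, ee=0.4539 0.5809 0.4359 m, effort=13.4560 -5.8239 -1.7422 N·m.
t=1.7700 s (step 118): ang=-1.2670 -2.4638 -0.6005 rad, qd=-0.5488 -0.9639 0.0776 rad/s, ee=0.4545 0.5759 0.4364 m.
any joint saturated: no


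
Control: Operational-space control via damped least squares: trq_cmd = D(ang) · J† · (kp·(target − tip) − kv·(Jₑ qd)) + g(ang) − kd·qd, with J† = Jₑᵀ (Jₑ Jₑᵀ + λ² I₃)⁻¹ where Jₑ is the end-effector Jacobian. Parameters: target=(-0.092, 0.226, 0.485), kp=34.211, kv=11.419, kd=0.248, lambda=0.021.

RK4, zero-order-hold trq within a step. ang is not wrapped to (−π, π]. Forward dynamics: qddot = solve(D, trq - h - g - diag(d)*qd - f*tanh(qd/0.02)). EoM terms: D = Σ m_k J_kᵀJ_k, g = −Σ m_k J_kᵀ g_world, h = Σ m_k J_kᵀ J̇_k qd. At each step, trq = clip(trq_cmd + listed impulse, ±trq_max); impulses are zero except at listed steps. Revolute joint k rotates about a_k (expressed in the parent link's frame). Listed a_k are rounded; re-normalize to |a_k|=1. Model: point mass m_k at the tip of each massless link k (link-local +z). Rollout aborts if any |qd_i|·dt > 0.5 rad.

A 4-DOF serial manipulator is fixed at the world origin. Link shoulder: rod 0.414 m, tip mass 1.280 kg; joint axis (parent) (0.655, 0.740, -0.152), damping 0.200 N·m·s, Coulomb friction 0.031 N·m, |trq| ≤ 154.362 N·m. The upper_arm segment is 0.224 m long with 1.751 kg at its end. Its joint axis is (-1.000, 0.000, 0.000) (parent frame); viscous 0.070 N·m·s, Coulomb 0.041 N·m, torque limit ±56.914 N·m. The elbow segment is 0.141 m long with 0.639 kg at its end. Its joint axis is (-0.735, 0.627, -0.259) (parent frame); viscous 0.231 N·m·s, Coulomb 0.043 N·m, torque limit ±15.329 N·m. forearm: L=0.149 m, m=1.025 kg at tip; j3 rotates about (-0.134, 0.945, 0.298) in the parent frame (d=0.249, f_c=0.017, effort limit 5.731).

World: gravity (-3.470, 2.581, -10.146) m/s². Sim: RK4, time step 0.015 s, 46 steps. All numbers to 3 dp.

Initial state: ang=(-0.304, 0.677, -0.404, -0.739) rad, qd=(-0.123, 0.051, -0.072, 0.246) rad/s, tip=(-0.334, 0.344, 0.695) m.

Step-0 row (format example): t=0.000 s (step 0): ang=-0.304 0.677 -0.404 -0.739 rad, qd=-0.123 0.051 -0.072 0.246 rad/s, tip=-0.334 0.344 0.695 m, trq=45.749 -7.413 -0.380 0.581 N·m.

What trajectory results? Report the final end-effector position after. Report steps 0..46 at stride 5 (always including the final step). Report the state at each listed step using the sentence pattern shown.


t=0.075 s (step 5): ang=-0.264 0.771 -0.458 -0.807 rad, qd=0.950 2.016 -1.054 -1.254 rad/s, tip=-0.317 0.341 0.682 m, trq=29.904 -8.613 -0.869 0.939 N·m.
t=0.150 s (step 10): ang=-0.183 0.937 -0.530 -0.896 rad, qd=1.154 2.282 -0.823 -1.072 rad/s, tip=-0.277 0.335 0.663 m, trq=21.935 -9.165 -1.483 0.796 N·m.
t=0.225 s (step 15): ang=-0.098 1.103 -0.581 -0.966 rad, qd=1.090 2.109 -0.543 -0.821 rad/s, tip=-0.235 0.327 0.643 m, trq=18.237 -9.641 -1.848 0.739 N·m.
t=0.300 s (step 20): ang=-0.021 1.251 -0.615 -1.021 rad, qd=0.950 1.840 -0.371 -0.638 rad/s, tip=-0.198 0.319 0.623 m, trq=16.284 -10.035 -2.087 0.726 N·m.
t=0.375 s (step 25): ang=0.044 1.379 -0.639 -1.063 rad, qd=0.798 1.568 -0.273 -0.510 rad/s, tip=-0.168 0.310 0.602 m, trq=15.041 -10.319 -2.269 0.716 N·m.
t=0.450 s (step 30): ang=0.099 1.487 -0.657 -1.098 rad, qd=0.656 1.317 -0.215 -0.417 rad/s, tip=-0.146 0.302 0.583 m, trq=14.124 -10.493 -2.416 0.700 N·m.
t=0.525 s (step 35): ang=0.143 1.577 -0.672 -1.126 rad, qd=0.530 1.095 -0.179 -0.346 rad/s, tip=-0.129 0.293 0.566 m, trq=13.396 -10.571 -2.536 0.678 N·m.
t=0.600 s (step 40): ang=0.178 1.652 -0.684 -1.150 rad, qd=0.422 0.901 -0.156 -0.292 rad/s, tip=-0.117 0.285 0.551 m, trq=12.805 -10.579 -2.630 0.652 N·m.
t=0.675 s (step 45): ang=0.207 1.713 -0.695 -1.171 rad, qd=0.332 0.735 -0.139 -0.249 rad/s, tip=-0.108 0.278 0.539 m, trq=12.327 -10.539 -2.703 0.626 N·m.
t=0.690 s (step 46): ang=0.211 1.724 -0.697 -1.174 rad, qd=0.316 0.705 -0.136 -0.242 rad/s, tip=-0.106 0.277 0.536 m.
final tip position (m): -0.106 0.277 0.536


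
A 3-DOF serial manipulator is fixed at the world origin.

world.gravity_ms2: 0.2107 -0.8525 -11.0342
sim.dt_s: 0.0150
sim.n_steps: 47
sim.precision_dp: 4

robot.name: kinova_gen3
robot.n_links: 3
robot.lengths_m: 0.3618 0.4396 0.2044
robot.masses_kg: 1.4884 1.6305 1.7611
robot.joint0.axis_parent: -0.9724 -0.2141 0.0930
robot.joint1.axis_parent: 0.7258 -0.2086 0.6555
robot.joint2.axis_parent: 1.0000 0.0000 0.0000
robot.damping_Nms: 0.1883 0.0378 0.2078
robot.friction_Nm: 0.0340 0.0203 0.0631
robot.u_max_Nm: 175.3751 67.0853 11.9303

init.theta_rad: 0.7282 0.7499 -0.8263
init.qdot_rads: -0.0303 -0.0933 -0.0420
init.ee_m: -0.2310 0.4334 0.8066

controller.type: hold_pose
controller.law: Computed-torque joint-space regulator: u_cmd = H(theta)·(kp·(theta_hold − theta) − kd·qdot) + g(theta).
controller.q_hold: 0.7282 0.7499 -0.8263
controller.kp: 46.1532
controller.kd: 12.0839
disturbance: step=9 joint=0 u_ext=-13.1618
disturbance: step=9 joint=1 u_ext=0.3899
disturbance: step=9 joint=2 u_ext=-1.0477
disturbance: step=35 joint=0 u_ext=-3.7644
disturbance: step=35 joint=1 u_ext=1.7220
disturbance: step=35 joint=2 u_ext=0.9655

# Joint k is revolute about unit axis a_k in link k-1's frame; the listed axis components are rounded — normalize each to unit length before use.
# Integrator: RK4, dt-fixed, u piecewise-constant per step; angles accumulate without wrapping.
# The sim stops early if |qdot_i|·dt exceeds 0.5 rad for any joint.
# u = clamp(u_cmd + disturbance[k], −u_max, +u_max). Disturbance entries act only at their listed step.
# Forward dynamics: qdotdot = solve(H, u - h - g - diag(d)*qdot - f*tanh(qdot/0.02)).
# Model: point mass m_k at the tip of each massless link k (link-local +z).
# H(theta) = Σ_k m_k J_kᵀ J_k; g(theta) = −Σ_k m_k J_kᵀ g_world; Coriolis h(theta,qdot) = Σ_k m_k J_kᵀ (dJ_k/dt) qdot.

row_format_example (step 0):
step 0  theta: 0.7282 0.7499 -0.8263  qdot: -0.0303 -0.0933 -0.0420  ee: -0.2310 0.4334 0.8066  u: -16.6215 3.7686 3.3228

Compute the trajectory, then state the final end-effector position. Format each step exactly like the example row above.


step 1  theta: 0.7278 0.7487 -0.8267  qdot: -0.0197 -0.0705 -0.0134  ee: -0.2310 0.4337 0.8065  u: -16.5704 3.7321 3.3039
step 2  theta: 0.7276 0.7478 -0.8268  qdot: -0.0122 -0.0510 -0.0027  ee: -0.2310 0.4340 0.8064  u: -16.5229 3.6988 3.2932
step 3  theta: 0.7274 0.7471 -0.8268  qdot: -0.0070 -0.0350 -0.0004  ee: -0.2310 0.4341 0.8064  u: -16.4784 3.6685 3.2868
step 4  theta: 0.7274 0.7467 -0.8268  qdot: -0.0032 -0.0224 0.0001  ee: -0.2310 0.4343 0.8063  u: -16.4369 3.6413 3.2816
step 5  theta: 0.7273 0.7464 -0.8268  qdot: -0.0007 -0.0130 0.0001  ee: -0.2310 0.4344 0.8063  u: -16.3983 3.6173 3.2770
step 6  theta: 0.7273 0.7463 -0.8268  qdot: 0.0008 -0.0065 0.0001  ee: -0.2310 0.4344 0.8063  u: -16.3630 3.5965 3.2728
step 7  theta: 0.7274 0.7462 -0.8268  qdot: 0.0015 -0.0021 0.0002  ee: -0.2310 0.4345 0.8062  u: -16.3309 3.5787 3.2691
step 8  theta: 0.7274 0.7462 -0.8268  qdot: 0.0017 0.0007 0.0002  ee: -0.2310 0.4345 0.8062  u: -16.3022 3.5634 3.2658
step 9  theta: 0.7274 0.7462 -0.8268  qdot: 0.0016 0.0025 0.0002  ee: -0.2310 0.4345 0.8062  u: -29.4383 3.9400 2.2151
step 10  theta: 0.7229 0.7387 -0.8324  qdot: -0.6000 -1.0037 -0.7398  ee: -0.2307 0.4350 0.8060  u: -13.7859 3.4779 3.4478
step 11  theta: 0.7149 0.7252 -0.8420  qdot: -0.4714 -0.7971 -0.5362  ee: -0.2299 0.4357 0.8056  u: -14.0536 3.5038 3.4158
step 12  theta: 0.7086 0.7146 -0.8488  qdot: -0.3634 -0.6211 -0.3749  ee: -0.2292 0.4363 0.8054  u: -14.2939 3.5232 3.3894
step 13  theta: 0.7039 0.7064 -0.8534  qdot: -0.2732 -0.4721 -0.2477  ee: -0.2286 0.4368 0.8053  u: -14.5104 3.5373 3.3674
step 14  theta: 0.7003 0.7003 -0.8564  qdot: -0.1979 -0.3462 -0.1480  ee: -0.2281 0.4371 0.8053  u: -14.7056 3.5472 3.3491
step 15  theta: 0.6978 0.6959 -0.8580  qdot: -0.1352 -0.2404 -0.0702  ee: -0.2278 0.4373 0.8054  u: -14.8817 3.5538 3.3338
step 16  theta: 0.6962 0.6929 -0.8586  qdot: -0.0835 -0.1517 -0.0125  ee: -0.2275 0.4374 0.8055  u: -15.0405 3.5579 3.3221
step 17  theta: 0.6953 0.6912 -0.8586  qdot: -0.0427 -0.0770 0.0111  ee: -0.2273 0.4374 0.8057  u: -15.1830 3.5598 3.3233
step 18  theta: 0.6949 0.6905 -0.8584  qdot: -0.0104 -0.0155 0.0174  ee: -0.2272 0.4374 0.8058  u: -15.3092 3.5603 3.3306
step 19  theta: 0.6949 0.6906 -0.8581  qdot: 0.0125 0.0279 0.0192  ee: -0.2272 0.4374 0.8058  u: -15.4158 3.5640 3.3381
step 20  theta: 0.6952 0.6913 -0.8578  qdot: 0.0288 0.0585 0.0195  ee: -0.2273 0.4373 0.8058  u: -15.5060 3.5690 3.3446
step 21  theta: 0.6957 0.6924 -0.8575  qdot: 0.0415 0.0823 0.0193  ee: -0.2273 0.4372 0.8058  u: -15.5846 3.5727 3.3500
step 22  theta: 0.6964 0.6937 -0.8572  qdot: 0.0514 0.1006 0.0190  ee: -0.2275 0.4371 0.8058  u: -15.6538 3.5753 3.3544
step 23  theta: 0.6972 0.6953 -0.8570  qdot: 0.0589 0.1145 0.0187  ee: -0.2276 0.4370 0.8058  u: -15.7145 3.5768 3.3580
step 24  theta: 0.6982 0.6971 -0.8567  qdot: 0.0644 0.1246 0.0184  ee: -0.2277 0.4369 0.8057  u: -15.7677 3.5774 3.3608
step 25  theta: 0.6992 0.6991 -0.8564  qdot: 0.0683 0.1316 0.0181  ee: -0.2279 0.4367 0.8057  u: -15.8143 3.5773 3.3629
step 26  theta: 0.7002 0.7011 -0.8561  qdot: 0.0707 0.1358 0.0178  ee: -0.2281 0.4366 0.8056  u: -15.8548 3.5766 3.3643
step 27  theta: 0.7013 0.7031 -0.8559  qdot: 0.0720 0.1379 0.0176  ee: -0.2283 0.4365 0.8055  u: -15.8899 3.5753 3.3653
step 28  theta: 0.7024 0.7052 -0.8556  qdot: 0.0723 0.1381 0.0173  ee: -0.2284 0.4364 0.8054  u: -15.9203 3.5737 3.3659
step 29  theta: 0.7034 0.7072 -0.8554  qdot: 0.0718 0.1368 0.0171  ee: -0.2286 0.4362 0.8053  u: -15.9464 3.5716 3.3660
step 30  theta: 0.7045 0.7093 -0.8551  qdot: 0.0707 0.1343 0.0169  ee: -0.2288 0.4361 0.8053  u: -15.9688 3.5693 3.3659
step 31  theta: 0.7056 0.7113 -0.8549  qdot: 0.0690 0.1309 0.0166  ee: -0.2289 0.4360 0.8052  u: -15.9878 3.5668 3.3654
step 32  theta: 0.7066 0.7132 -0.8546  qdot: 0.0669 0.1267 0.0164  ee: -0.2291 0.4359 0.8051  u: -16.0040 3.5642 3.3648
step 33  theta: 0.7076 0.7150 -0.8544  qdot: 0.0646 0.1220 0.0162  ee: -0.2292 0.4358 0.8050  u: -16.0176 3.5614 3.3640
step 34  theta: 0.7085 0.7168 -0.8541  qdot: 0.0620 0.1168 0.0160  ee: -0.2294 0.4357 0.8049  u: -16.0290 3.5586 3.3630
step 35  theta: 0.7094 0.7185 -0.8539  qdot: 0.0592 0.1114 0.0158  ee: -0.2295 0.4356 0.8049  u: -19.8029 5.2777 4.3274
step 36  theta: 0.7103 0.7202 -0.8523  qdot: 0.0560 0.1090 0.1981  ee: -0.2296 0.4354 0.8050  u: -15.3411 3.2293 3.1843
step 37  theta: 0.7111 0.7218 -0.8497  qdot: 0.0516 0.1037 0.1458  ee: -0.2296 0.4351 0.8054  u: -15.4327 3.2639 3.2100
step 38  theta: 0.7118 0.7233 -0.8478  qdot: 0.0478 0.0982 0.1042  ee: -0.2296 0.4348 0.8057  u: -15.5141 3.2948 3.2318
step 39  theta: 0.7125 0.7247 -0.8465  qdot: 0.0444 0.0926 0.0714  ee: -0.2296 0.4345 0.8058  u: -15.5863 3.3224 3.2505
step 40  theta: 0.7132 0.7261 -0.8456  qdot: 0.0413 0.0870 0.0457  ee: -0.2297 0.4344 0.8059  u: -15.6503 3.3470 3.2663
step 41  theta: 0.7138 0.7273 -0.8451  qdot: 0.0386 0.0814 0.0268  ee: -0.2298 0.4342 0.8060  u: -15.7069 3.3689 3.2793
step 42  theta: 0.7143 0.7285 -0.8448  qdot: 0.0364 0.0757 0.0157  ee: -0.2298 0.4341 0.8060  u: -15.7570 3.3884 3.2885
step 43  theta: 0.7149 0.7296 -0.8446  qdot: 0.0347 0.0702 0.0113  ee: -0.2299 0.4340 0.8060  u: -15.8014 3.4057 3.2941
step 44  theta: 0.7154 0.7306 -0.8444  qdot: 0.0332 0.0648 0.0098  ee: -0.2300 0.4339 0.8060  u: -15.8406 3.4210 3.2979
step 45  theta: 0.7158 0.7316 -0.8443  qdot: 0.0317 0.0597 0.0094  ee: -0.2300 0.4338 0.8059  u: -15.8752 3.4345 3.3007
step 46  theta: 0.7163 0.7324 -0.8441  qdot: 0.0302 0.0549 0.0092  ee: -0.2301 0.4338 0.8059  u: -15.9057 3.4463 3.3029
step 47  theta: 0.7168 0.7332 -0.8440  qdot: 0.0287 0.0505 0.0091  ee: -0.2302 0.4338 0.8058
final ee position (m): -0.2302 0.4338 0.8058


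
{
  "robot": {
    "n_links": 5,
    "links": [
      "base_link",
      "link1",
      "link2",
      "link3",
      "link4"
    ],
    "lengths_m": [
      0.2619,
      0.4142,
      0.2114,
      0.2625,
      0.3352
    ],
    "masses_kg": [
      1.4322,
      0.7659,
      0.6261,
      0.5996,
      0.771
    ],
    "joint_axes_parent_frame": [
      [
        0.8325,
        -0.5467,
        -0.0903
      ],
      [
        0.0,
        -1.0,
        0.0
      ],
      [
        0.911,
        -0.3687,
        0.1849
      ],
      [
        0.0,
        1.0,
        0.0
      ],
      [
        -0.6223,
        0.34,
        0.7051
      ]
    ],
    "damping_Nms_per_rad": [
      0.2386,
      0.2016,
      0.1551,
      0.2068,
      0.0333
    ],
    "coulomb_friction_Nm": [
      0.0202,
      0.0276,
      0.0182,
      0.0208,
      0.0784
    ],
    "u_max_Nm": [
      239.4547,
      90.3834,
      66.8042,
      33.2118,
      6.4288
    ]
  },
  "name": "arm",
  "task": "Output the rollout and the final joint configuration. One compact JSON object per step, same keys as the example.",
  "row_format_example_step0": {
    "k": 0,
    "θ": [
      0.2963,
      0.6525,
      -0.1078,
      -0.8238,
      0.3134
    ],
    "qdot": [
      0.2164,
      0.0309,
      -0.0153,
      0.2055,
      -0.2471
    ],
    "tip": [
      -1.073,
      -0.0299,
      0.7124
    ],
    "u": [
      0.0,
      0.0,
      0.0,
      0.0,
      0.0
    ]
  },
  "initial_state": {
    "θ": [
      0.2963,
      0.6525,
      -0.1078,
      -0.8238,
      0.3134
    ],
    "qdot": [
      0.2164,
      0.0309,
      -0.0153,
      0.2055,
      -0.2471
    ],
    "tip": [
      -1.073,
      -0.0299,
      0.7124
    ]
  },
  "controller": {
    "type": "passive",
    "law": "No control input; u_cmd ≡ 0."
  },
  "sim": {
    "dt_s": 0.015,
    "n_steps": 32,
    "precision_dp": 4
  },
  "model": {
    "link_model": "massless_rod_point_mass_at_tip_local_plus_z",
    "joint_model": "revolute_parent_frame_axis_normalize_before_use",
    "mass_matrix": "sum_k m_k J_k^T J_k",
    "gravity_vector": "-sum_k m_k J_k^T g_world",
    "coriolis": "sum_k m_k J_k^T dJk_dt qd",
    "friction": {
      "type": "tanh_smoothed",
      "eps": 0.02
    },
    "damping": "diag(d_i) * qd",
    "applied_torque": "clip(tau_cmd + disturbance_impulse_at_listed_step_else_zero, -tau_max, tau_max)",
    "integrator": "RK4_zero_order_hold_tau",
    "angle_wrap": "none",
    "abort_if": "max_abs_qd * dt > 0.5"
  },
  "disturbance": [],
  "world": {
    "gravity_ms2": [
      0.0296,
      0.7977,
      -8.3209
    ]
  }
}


{"k":1,"\u03b8":[0.2997,0.6536,-0.1077,-0.8212,0.3115],"qdot":[0.2416,0.1138,0.0288,0.1352,-0.0228],"tip":[-1.0749,-0.0321,0.7104],"u":[0.0,0.0,0.0,0.0,0.0]}
{"k":2,"\u03b8":[0.3036,0.6559,-0.1071,-0.8197,0.3121],"qdot":[0.2773,0.1934,0.0273,0.0642,0.0644],"tip":[-1.0774,-0.0338,0.7065],"u":[0.0,0.0,0.0,0.0,0.0]}
{"k":3,"\u03b8":[0.3081,0.6594,-0.107,-0.8193,0.3128],"qdot":[0.3208,0.2719,-0.0084,-0.0033,0.0393],"tip":[-1.0807,-0.035,0.7005],"u":[0.0,0.0,0.0,0.0,0.0]}
{"k":4,"\u03b8":[0.3132,0.6641,-0.1073,-0.8198,0.3133],"qdot":[0.3626,0.3544,-0.0328,-0.0584,0.0303],"tip":[-1.0845,-0.0359,0.6925],"u":[0.0,0.0,0.0,0.0,0.0]}
{"k":5,"\u03b8":[0.319,0.67,-0.108,-0.821,0.3138],"qdot":[0.4054,0.4387,-0.0525,-0.1052,0.0251],"tip":[-1.089,-0.0364,0.6825],"u":[0.0,0.0,0.0,0.0,0.0]}
{"k":6,"\u03b8":[0.3254,0.6772,-0.1089,-0.8229,0.3141],"qdot":[0.4499,0.5248,-0.0683,-0.1432,0.0209],"tip":[-1.0942,-0.0365,0.6705],"u":[0.0,0.0,0.0,0.0,0.0]}
{"k":7,"\u03b8":[0.3325,0.6858,-0.11,-0.8253,0.3144],"qdot":[0.4967,0.6128,-0.0801,-0.1715,0.0174],"tip":[-1.0999,-0.0363,0.6565],"u":[0.0,0.0,0.0,0.0,0.0]}
{"k":8,"\u03b8":[0.3403,0.6956,-0.1113,-0.828,0.3146],"qdot":[0.5462,0.7027,-0.0871,-0.1889,0.0157],"tip":[-1.1061,-0.0357,0.6405],"u":[0.0,0.0,0.0,0.0,0.0]}
{"k":9,"\u03b8":[0.3489,0.7069,-0.1126,-0.8309,0.3147],"qdot":[0.598,0.7947,-0.0848,-0.1941,0.028],"tip":[-1.1128,-0.0348,0.6225],"u":[0.0,0.0,0.0,0.0,0.0]}
{"k":10,"\u03b8":[0.3583,0.7195,-0.114,-0.8338,0.315],"qdot":[0.6542,0.8883,-0.0791,-0.1866,0.0354],"tip":[-1.1199,-0.0335,0.6026],"u":[0.0,0.0,0.0,0.0,0.0]}
{"k":11,"\u03b8":[0.3686,0.7335,-0.1152,-0.8364,0.3152],"qdot":[0.7157,0.9829,-0.071,-0.1657,0.0335],"tip":[-1.1273,-0.0319,0.5806],"u":[0.0,0.0,0.0,0.0,0.0]}
{"k":12,"\u03b8":[0.3798,0.749,-0.1163,-0.8387,0.3154],"qdot":[0.7828,1.0782,-0.0573,-0.1301,0.03],"tip":[-1.1351,-0.03,0.5567],"u":[0.0,0.0,0.0,0.0,0.0]}
{"k":13,"\u03b8":[0.3921,0.7658,-0.1171,-0.8403,0.3155],"qdot":[0.8573,1.1734,-0.04,-0.0794,0.0178],"tip":[-1.1431,-0.0278,0.5309],"u":[0.0,0.0,0.0,0.0,0.0]}
{"k":14,"\u03b8":[0.4056,0.7841,-0.1176,-0.841,0.3153],"qdot":[0.9405,1.2672,-0.0202,-0.013,-0.0075],"tip":[-1.1512,-0.0253,0.5031],"u":[0.0,0.0,0.0,0.0,0.0]}
{"k":15,"\u03b8":[0.4204,0.8038,-0.1177,-0.8406,0.3152],"qdot":[1.0346,1.3566,0.0047,0.0648,-0.0345],"tip":[-1.1594,-0.0225,0.4733],"u":[0.0,0.0,0.0,0.0,0.0]}
{"k":16,"\u03b8":[0.4367,0.8248,-0.1173,-0.8389,0.3148],"qdot":[1.1389,1.4421,0.0439,0.159,-0.0385],"tip":[-1.1676,-0.0195,0.4417],"u":[0.0,0.0,0.0,0.0,0.0]}
{"k":17,"\u03b8":[0.4546,0.8471,-0.1162,-0.8357,0.3143],"qdot":[1.2557,1.5222,0.0935,0.2706,-0.0367],"tip":[-1.1757,-0.0162,0.4082],"u":[0.0,0.0,0.0,0.0,0.0]}
{"k":18,"\u03b8":[0.4744,0.8705,-0.1144,-0.8307,0.3136],"qdot":[1.389,1.5936,0.1463,0.3991,-0.0533],"tip":[-1.1837,-0.0127,0.3728],"u":[0.0,0.0,0.0,0.0,0.0]}
{"k":19,"\u03b8":[0.4964,0.8948,-0.1118,-0.8237,0.3126],"qdot":[1.5413,1.6537,0.203,0.5439,-0.0875],"tip":[-1.1914,-0.0089,0.3356],"u":[0.0,0.0,0.0,0.0,0.0]}
{"k":20,"\u03b8":[0.5208,0.92,-0.1083,-0.8143,0.3109],"qdot":[1.7156,1.6988,0.2642,0.7045,-0.1394],"tip":[-1.1988,-0.005,0.2967],"u":[0.0,0.0,0.0,0.0,0.0]}
{"k":21,"\u03b8":[0.548,0.9457,-0.1039,-0.8025,0.3083],"qdot":[1.9149,1.725,0.3309,0.8797,-0.2063],"tip":[-1.2059,-0.001,0.256],"u":[0.0,0.0,0.0,0.0,0.0]}
{"k":22,"\u03b8":[0.5784,0.9716,-0.0984,-0.7879,0.3047],"qdot":[2.1425,1.7275,0.4044,1.0676,-0.2844],"tip":[-1.2125,0.0031,0.2135],"u":[0.0,0.0,0.0,0.0,0.0]}
{"k":23,"\u03b8":[0.6124,0.9974,-0.0917,-0.7704,0.2998],"qdot":[2.4018,1.701,0.4855,1.2658,-0.369],"tip":[-1.2187,0.0073,0.1694],"u":[0.0,0.0,0.0,0.0,0.0]}
{"k":24,"\u03b8":[0.6506,1.0225,-0.0838,-0.7499,0.2936],"qdot":[2.6961,1.6395,0.5746,1.471,-0.4548],"tip":[-1.2242,0.0115,0.1236],"u":[0.0,0.0,0.0,0.0,0.0]}
{"k":25,"\u03b8":[0.6935,1.0464,-0.0744,-0.7263,0.2862],"qdot":[3.0282,1.5365,0.6712,1.6786,-0.5356],"tip":[-1.2292,0.0157,0.0762],"u":[0.0,0.0,0.0,0.0,0.0]}
{"k":26,"\u03b8":[0.7417,1.0683,-0.0636,-0.6995,0.2776],"qdot":[3.4002,1.3849,0.7731,1.8827,-0.6052],"tip":[-1.2334,0.0197,0.0272],"u":[0.0,0.0,0.0,0.0,0.0]}
{"k":27,"\u03b8":[0.7957,1.0876,-0.0512,-0.6698,0.2681],"qdot":[3.8127,1.1777,0.8759,2.0758,-0.6577],"tip":[-1.2368,0.0237,-0.0233],"u":[0.0,0.0,0.0,0.0,0.0]}
{"k":28,"\u03b8":[0.8562,1.1033,-0.0374,-0.6374,0.258],"qdot":[4.2646,0.9085,0.972,2.2484,-0.6886],"tip":[-1.2394,0.0274,-0.0753],"u":[0.0,0.0,0.0,0.0,0.0]}
{"k":29,"\u03b8":[0.9238,1.1145,-0.0222,-0.6025,0.2476],"qdot":[4.7521,0.5717,1.0494,2.3888,-0.6963],"tip":[-1.241,0.031,-0.1287],"u":[0.0,0.0,0.0,0.0,0.0]}
{"k":30,"\u03b8":[0.9989,1.1201,-0.0061,-0.5659,0.2372],"qdot":[5.2682,0.1639,1.0914,2.483,-0.6839],"tip":[-1.2415,0.0342,-0.1835],"u":[0.0,0.0,0.0,0.0,0.0]}
{"k":31,"\u03b8":[1.0819,1.1191,0.0103,-0.5283,0.2271],"qdot":[5.8011,-0.3131,1.0765,2.5188,-0.6591],"tip":[-1.2409,0.0372,-0.2396],"u":[0.0,0.0,0.0,0.0,0.0]}
{"k":32,"\u03b8":[1.173,1.1104,0.0258,-0.4908,0.2174],"qdot":[6.3388,-0.8572,0.9767,2.4762,-0.6391],"tip":[-1.239,0.0397,-0.2969]}
{"summary": "final \u03b8 (rad): 1.1730 1.1104 0.0258 -0.4908 0.2174"}
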